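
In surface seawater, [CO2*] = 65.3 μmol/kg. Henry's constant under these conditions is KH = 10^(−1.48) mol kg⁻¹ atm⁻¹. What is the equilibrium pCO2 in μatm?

KH = 10^(−1.48) = 3.311×10^-2 mol kg⁻¹ atm⁻¹
pCO2 = [CO2*]/KH = 65.3×10^-6 / 3.311×10^-2 = 1.97×10^-3 atm = 1970 μatm

pCO2 = 1970 μatm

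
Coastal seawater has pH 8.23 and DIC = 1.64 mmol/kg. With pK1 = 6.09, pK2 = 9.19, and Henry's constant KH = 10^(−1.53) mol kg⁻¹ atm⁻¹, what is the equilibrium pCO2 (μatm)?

pCO2 = 360 μatm

α₀ = 1 / (1 + K1/[H⁺] + K1K2/[H⁺]²) = 1 / (1 + 10^+2.14 + 10^+1.18)
   = 1 / (1 + 138.04 + 15.136) = 1/154.17 = 0.006486
[CO2*] = α₀ × DIC = 0.006486 × 1.64 = 0.01064 mmol/kg = 10.64 μmol/kg
pCO2 = [CO2*]/KH = 1.064×10^-5 / 2.951×10^-2 = 360 μatm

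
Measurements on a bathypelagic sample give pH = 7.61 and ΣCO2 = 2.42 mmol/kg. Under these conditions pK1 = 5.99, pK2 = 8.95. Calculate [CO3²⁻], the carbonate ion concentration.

α₂ = 1 / (1 + [H⁺]/K2 + [H⁺]²/(K1K2)) = 1 / (1 + 10^+1.34 + 10^-0.28)
   = 1 / (1 + 21.878 + 0.52481) = 1/23.402 = 0.04273
[CO3²⁻] = α₂ × DIC = 0.04273 × 2.42 = 0.103 mmol/kg

[CO3²⁻] = 0.103 mmol/kg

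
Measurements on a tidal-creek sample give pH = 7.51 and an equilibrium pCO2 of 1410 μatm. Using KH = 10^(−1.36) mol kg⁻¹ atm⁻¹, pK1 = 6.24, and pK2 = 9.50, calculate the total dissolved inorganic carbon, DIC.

DIC = 1.22 mmol/kg

[CO2*] = KH · pCO2 = 10^(−1.36) × 1410×10^-6 = 6.155×10^-5 mol/kg
α₀ = 1/(1 + K1/[H⁺] + K1K2/[H⁺]²) = 1/(1 + 10^+1.27 + 10^-0.72) = 0.05048
DIC = [CO2*]/α₀ = 6.155×10^-5 / 0.05048 = 1.22 mmol/kg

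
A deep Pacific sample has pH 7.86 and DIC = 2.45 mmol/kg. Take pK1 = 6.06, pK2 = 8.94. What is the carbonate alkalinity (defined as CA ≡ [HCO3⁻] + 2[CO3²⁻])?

CA = 2.60 mmol/kg

CA = [HCO3⁻] + 2[CO3²⁻] = (α₁ + 2α₂)·DIC
At pH 7.86: [H⁺]/K1 = 10^-1.80 = 0.015849, K2/[H⁺] = 10^-1.08 = 0.083176
α₁ = 1/(1 + 0.015849 + 0.083176) = 1/1.0990 = 0.9099; α₂ = α₁·K2/[H⁺] = 0.07568
α₁ + 2α₂ = 1.0613
CA = 1.0613 × 2.45 = 2.60 mmol/kg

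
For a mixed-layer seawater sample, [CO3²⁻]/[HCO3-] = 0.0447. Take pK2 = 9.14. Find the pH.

From K2 = [H⁺][CO3²⁻]/[HCO3-]:  pH = pK2 + log₁₀([CO3²⁻]/[HCO3-])
log₁₀(0.0447) = -1.350
pH = 9.14 + (-1.350) = 7.79

pH = 7.79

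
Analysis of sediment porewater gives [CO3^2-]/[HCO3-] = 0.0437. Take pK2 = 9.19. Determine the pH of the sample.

From K2 = [H⁺][CO3^2-]/[HCO3-]:  pH = pK2 + log₁₀([CO3^2-]/[HCO3-])
log₁₀(0.0437) = -1.360
pH = 9.19 + (-1.360) = 7.83

pH = 7.83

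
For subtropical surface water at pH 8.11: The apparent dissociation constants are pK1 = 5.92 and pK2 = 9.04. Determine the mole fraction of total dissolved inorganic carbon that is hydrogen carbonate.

α₁ = 0.890

α₁ = 1 / (1 + [H⁺]/K1 + K2/[H⁺]) = 1 / (1 + 10^-2.19 + 10^-0.93)
   = 1 / (1 + 0.0064565 + 0.11749) = 1/1.1239 = 0.8897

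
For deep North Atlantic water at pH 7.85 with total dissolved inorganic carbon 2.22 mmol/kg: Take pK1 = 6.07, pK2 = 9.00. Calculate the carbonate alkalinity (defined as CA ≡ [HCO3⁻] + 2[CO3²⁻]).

CA = [HCO3⁻] + 2[CO3²⁻] = (α₁ + 2α₂)·DIC
At pH 7.85: [H⁺]/K1 = 10^-1.78 = 0.016596, K2/[H⁺] = 10^-1.15 = 0.070795
α₁ = 1/(1 + 0.016596 + 0.070795) = 1/1.0874 = 0.9196; α₂ = α₁·K2/[H⁺] = 0.06511
α₁ + 2α₂ = 1.0498
CA = 1.0498 × 2.22 = 2.33 mmol/kg

CA = 2.33 mmol/kg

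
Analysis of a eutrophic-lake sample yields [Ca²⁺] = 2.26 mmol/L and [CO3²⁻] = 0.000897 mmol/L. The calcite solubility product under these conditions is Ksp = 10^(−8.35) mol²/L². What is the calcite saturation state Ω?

Ksp = 10^(−8.35) = 4.467×10^-9
Ω = [Ca²⁺][CO3²⁻]/Ksp = (2.26×10^-3)(0.000897×10^-3) / 4.467×10^-9 = 0.454

Ω = 0.454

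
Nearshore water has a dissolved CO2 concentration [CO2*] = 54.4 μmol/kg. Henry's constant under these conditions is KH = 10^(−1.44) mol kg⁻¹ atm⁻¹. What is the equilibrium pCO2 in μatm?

KH = 10^(−1.44) = 3.631×10^-2 mol kg⁻¹ atm⁻¹
pCO2 = [CO2*]/KH = 54.4×10^-6 / 3.631×10^-2 = 1.50×10^-3 atm = 1500 μatm

pCO2 = 1500 μatm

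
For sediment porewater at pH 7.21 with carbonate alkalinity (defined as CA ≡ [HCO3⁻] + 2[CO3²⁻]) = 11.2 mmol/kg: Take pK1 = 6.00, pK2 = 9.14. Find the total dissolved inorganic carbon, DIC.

CA = [HCO3⁻] + 2[CO3²⁻] = (α₁ + 2α₂)·DIC
At pH 7.21: [H⁺]/K1 = 10^-1.21 = 0.061660, K2/[H⁺] = 10^-1.93 = 0.011749
α₁ = 1/(1 + 0.061660 + 0.011749) = 1/1.0734 = 0.9316; α₂ = α₁·K2/[H⁺] = 0.01095
α₁ + 2α₂ = 0.9535
DIC = CA / (α₁ + 2α₂) = 11.2 / 0.9535 = 11.7 mmol/kg

DIC = 11.7 mmol/kg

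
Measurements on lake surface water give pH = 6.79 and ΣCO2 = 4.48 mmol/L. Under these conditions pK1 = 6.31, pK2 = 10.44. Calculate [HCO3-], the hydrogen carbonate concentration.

α₁ = 1 / (1 + [H⁺]/K1 + K2/[H⁺]) = 1 / (1 + 10^-0.48 + 10^-3.65)
   = 1 / (1 + 0.33113 + 0.00022387) = 1/1.3314 = 0.7511
[HCO3⁻] = α₁ × DIC = 0.7511 × 4.48 = 3.36 mmol/L

[HCO3⁻] = 3.36 mmol/L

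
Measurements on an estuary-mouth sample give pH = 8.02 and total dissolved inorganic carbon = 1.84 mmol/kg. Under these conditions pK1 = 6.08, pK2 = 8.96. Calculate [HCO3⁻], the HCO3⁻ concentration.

[HCO3⁻] = 1.63 mmol/kg

α₁ = 1 / (1 + [H⁺]/K1 + K2/[H⁺]) = 1 / (1 + 10^-1.94 + 10^-0.94)
   = 1 / (1 + 0.011482 + 0.11482) = 1/1.1263 = 0.8879
[HCO3⁻] = α₁ × DIC = 0.8879 × 1.84 = 1.63 mmol/kg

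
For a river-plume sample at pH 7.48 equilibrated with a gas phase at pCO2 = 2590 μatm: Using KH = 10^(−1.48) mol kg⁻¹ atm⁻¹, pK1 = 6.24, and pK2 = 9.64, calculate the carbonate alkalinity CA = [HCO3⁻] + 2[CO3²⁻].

[CO2*] = KH · pCO2 = 10^(−1.48) × 2590×10^-6 = 8.576×10^-5 mol/kg
α₀ = 1/(1 + K1/[H⁺] + K1K2/[H⁺]²) = 1/(1 + 10^+1.24 + 10^-0.92) = 0.05406
DIC = [CO2*]/α₀ = 8.576×10^-5 / 0.05406 = 1.586 mmol/kg
CA = (α₁ + 2α₂)·DIC = (0.9394 + 2×0.006499) × 1.586 = 1.51 mmol/kg

CA = 1.51 mmol/kg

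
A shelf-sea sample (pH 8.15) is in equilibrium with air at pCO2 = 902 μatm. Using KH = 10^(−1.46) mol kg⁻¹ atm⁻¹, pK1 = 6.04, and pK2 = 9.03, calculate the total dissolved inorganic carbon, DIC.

DIC = 4.59 mmol/kg

[CO2*] = KH · pCO2 = 10^(−1.46) × 902×10^-6 = 3.128×10^-5 mol/kg
α₀ = 1/(1 + K1/[H⁺] + K1K2/[H⁺]²) = 1/(1 + 10^+2.11 + 10^+1.23) = 0.006812
DIC = [CO2*]/α₀ = 3.128×10^-5 / 0.006812 = 4.59 mmol/kg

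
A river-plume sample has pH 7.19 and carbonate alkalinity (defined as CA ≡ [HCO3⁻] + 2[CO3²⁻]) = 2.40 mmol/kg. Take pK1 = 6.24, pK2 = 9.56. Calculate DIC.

DIC = 2.66 mmol/kg

CA = [HCO3⁻] + 2[CO3²⁻] = (α₁ + 2α₂)·DIC
At pH 7.19: [H⁺]/K1 = 10^-0.95 = 0.11220, K2/[H⁺] = 10^-2.37 = 0.0042658
α₁ = 1/(1 + 0.11220 + 0.0042658) = 1/1.1165 = 0.8957; α₂ = α₁·K2/[H⁺] = 0.003821
α₁ + 2α₂ = 0.9033
DIC = CA / (α₁ + 2α₂) = 2.40 / 0.9033 = 2.66 mmol/kg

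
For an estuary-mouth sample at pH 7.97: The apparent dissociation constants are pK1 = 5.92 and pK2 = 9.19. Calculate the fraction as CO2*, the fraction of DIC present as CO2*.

α₀ = 0.00834

α₀ = 1 / (1 + K1/[H⁺] + K1K2/[H⁺]²) = 1 / (1 + 10^+2.05 + 10^+0.83)
   = 1 / (1 + 112.20 + 6.7608) = 1/119.96 = 0.008336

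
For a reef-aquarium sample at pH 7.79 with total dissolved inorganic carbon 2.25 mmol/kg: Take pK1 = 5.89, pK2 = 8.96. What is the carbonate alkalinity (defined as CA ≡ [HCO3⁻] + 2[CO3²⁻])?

CA = [HCO3⁻] + 2[CO3²⁻] = (α₁ + 2α₂)·DIC
At pH 7.79: [H⁺]/K1 = 10^-1.90 = 0.012589, K2/[H⁺] = 10^-1.17 = 0.067608
α₁ = 1/(1 + 0.012589 + 0.067608) = 1/1.0802 = 0.9258; α₂ = α₁·K2/[H⁺] = 0.06259
α₁ + 2α₂ = 1.0509
CA = 1.0509 × 2.25 = 2.36 mmol/kg

CA = 2.36 mmol/kg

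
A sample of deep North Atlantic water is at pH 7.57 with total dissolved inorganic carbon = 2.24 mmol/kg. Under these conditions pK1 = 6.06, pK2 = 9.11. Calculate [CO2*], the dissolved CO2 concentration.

[CO2*] = 0.0653 mmol/kg

α₀ = 1 / (1 + K1/[H⁺] + K1K2/[H⁺]²) = 1 / (1 + 10^+1.51 + 10^-0.03)
   = 1 / (1 + 32.359 + 0.93325) = 1/34.293 = 0.02916
[CO2*] = α₀ × DIC = 0.02916 × 2.24 = 0.0653 mmol/kg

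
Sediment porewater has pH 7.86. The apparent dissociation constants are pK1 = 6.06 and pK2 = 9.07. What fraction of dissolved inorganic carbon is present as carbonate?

α₂ = 0.0572

α₂ = 1 / (1 + [H⁺]/K2 + [H⁺]²/(K1K2)) = 1 / (1 + 10^+1.21 + 10^-0.59)
   = 1 / (1 + 16.218 + 0.25704) = 1/17.475 = 0.05722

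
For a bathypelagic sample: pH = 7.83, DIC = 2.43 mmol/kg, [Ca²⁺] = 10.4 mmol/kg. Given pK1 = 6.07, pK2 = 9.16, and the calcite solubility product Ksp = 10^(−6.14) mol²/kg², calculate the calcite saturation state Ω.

Ω = 1.53

α₂ = 1 / (1 + [H⁺]/K2 + [H⁺]²/(K1K2)) = 1 / (1 + 10^+1.33 + 10^-0.43)
   = 1 / (1 + 21.380 + 0.37154) = 1/22.751 = 0.04395
[CO3²⁻] = α₂ × DIC = 0.04395 × 2.43 = 0.1068 mmol/kg
Ksp = 10^(−6.14) = 7.244×10^-7
Ω = [Ca²⁺][CO3²⁻]/Ksp = (10.4×10^-3)(1.068×10^-4) / 7.244×10^-7 = 1.53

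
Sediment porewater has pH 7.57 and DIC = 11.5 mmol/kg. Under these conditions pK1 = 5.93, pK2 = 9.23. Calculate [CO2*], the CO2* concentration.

[CO2*] = 0.252 mmol/kg

α₀ = 1 / (1 + K1/[H⁺] + K1K2/[H⁺]²) = 1 / (1 + 10^+1.64 + 10^-0.02)
   = 1 / (1 + 43.652 + 0.95499) = 1/45.607 = 0.02193
[CO2*] = α₀ × DIC = 0.02193 × 11.5 = 0.252 mmol/kg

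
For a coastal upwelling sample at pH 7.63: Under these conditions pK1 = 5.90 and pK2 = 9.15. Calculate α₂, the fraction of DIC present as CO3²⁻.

α₂ = 1 / (1 + [H⁺]/K2 + [H⁺]²/(K1K2)) = 1 / (1 + 10^+1.52 + 10^-0.21)
   = 1 / (1 + 33.113 + 0.61660) = 1/34.730 = 0.02879

α₂ = 0.0288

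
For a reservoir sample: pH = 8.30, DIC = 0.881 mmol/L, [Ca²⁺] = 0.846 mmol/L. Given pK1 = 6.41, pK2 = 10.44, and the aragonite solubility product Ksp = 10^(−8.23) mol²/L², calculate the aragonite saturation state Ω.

Ω = 0.899

α₂ = 1 / (1 + [H⁺]/K2 + [H⁺]²/(K1K2)) = 1 / (1 + 10^+2.14 + 10^+0.25)
   = 1 / (1 + 138.04 + 1.7783) = 1/140.82 = 0.007101
[CO3²⁻] = α₂ × DIC = 0.007101 × 0.881 = 0.006256 mmol/L = 6.256 μmol/L
Ksp = 10^(−8.23) = 5.888×10^-9
Ω = [Ca²⁺][CO3²⁻]/Ksp = (0.846×10^-3)(6.256×10^-6) / 5.888×10^-9 = 0.899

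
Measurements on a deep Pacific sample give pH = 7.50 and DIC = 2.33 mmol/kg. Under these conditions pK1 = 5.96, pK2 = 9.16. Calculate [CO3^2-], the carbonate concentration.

[CO3²⁻] = 0.0485 mmol/kg

α₂ = 1 / (1 + [H⁺]/K2 + [H⁺]²/(K1K2)) = 1 / (1 + 10^+1.66 + 10^+0.12)
   = 1 / (1 + 45.709 + 1.3183) = 1/48.027 = 0.02082
[CO3²⁻] = α₂ × DIC = 0.02082 × 2.33 = 0.0485 mmol/kg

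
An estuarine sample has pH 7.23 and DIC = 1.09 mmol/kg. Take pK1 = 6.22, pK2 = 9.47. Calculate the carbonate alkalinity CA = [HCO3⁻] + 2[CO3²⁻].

CA = 0.999 mmol/kg

CA = [HCO3⁻] + 2[CO3²⁻] = (α₁ + 2α₂)·DIC
At pH 7.23: [H⁺]/K1 = 10^-1.01 = 0.097724, K2/[H⁺] = 10^-2.24 = 0.0057544
α₁ = 1/(1 + 0.097724 + 0.0057544) = 1/1.1035 = 0.9062; α₂ = α₁·K2/[H⁺] = 0.005215
α₁ + 2α₂ = 0.9167
CA = 0.9167 × 1.09 = 0.999 mmol/kg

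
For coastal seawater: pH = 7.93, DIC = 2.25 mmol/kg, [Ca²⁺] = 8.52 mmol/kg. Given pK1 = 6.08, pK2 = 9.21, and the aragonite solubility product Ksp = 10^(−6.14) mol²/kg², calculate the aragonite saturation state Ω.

α₂ = 1 / (1 + [H⁺]/K2 + [H⁺]²/(K1K2)) = 1 / (1 + 10^+1.28 + 10^-0.57)
   = 1 / (1 + 19.055 + 0.26915) = 1/20.324 = 0.04920
[CO3²⁻] = α₂ × DIC = 0.04920 × 2.25 = 0.1107 mmol/kg
Ksp = 10^(−6.14) = 7.244×10^-7
Ω = [Ca²⁺][CO3²⁻]/Ksp = (8.52×10^-3)(1.107×10^-4) / 7.244×10^-7 = 1.30

Ω = 1.30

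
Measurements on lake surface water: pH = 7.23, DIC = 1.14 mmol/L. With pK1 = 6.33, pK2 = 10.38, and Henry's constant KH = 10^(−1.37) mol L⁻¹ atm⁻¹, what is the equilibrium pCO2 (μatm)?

α₀ = 1 / (1 + K1/[H⁺] + K1K2/[H⁺]²) = 1 / (1 + 10^+0.90 + 10^-2.25)
   = 1 / (1 + 7.9433 + 0.0056234) = 1/8.9489 = 0.1117
[CO2*] = α₀ × DIC = 0.1117 × 1.14 = 0.1274 mmol/L
pCO2 = [CO2*]/KH = 1.274×10^-4 / 4.266×10^-2 = 2990 μatm

pCO2 = 2990 μatm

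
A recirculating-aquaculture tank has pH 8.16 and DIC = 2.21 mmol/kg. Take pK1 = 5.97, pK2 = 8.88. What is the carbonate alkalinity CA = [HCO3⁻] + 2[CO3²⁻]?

CA = 2.55 mmol/kg

CA = [HCO3⁻] + 2[CO3²⁻] = (α₁ + 2α₂)·DIC
At pH 8.16: [H⁺]/K1 = 10^-2.19 = 0.0064565, K2/[H⁺] = 10^-0.72 = 0.19055
α₁ = 1/(1 + 0.0064565 + 0.19055) = 1/1.1970 = 0.8354; α₂ = α₁·K2/[H⁺] = 0.1592
α₁ + 2α₂ = 1.1538
CA = 1.1538 × 2.21 = 2.55 mmol/kg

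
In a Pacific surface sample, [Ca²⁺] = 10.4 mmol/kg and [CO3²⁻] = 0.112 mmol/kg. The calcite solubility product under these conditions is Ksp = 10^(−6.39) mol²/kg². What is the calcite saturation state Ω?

Ksp = 10^(−6.39) = 4.074×10^-7
Ω = [Ca²⁺][CO3²⁻]/Ksp = (10.4×10^-3)(0.112×10^-3) / 4.074×10^-7 = 2.86

Ω = 2.86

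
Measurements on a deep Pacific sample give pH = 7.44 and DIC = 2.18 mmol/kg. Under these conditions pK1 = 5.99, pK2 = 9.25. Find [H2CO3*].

[CO2*] = 0.0736 mmol/kg

α₀ = 1 / (1 + K1/[H⁺] + K1K2/[H⁺]²) = 1 / (1 + 10^+1.45 + 10^-0.36)
   = 1 / (1 + 28.184 + 0.43652) = 1/29.620 = 0.03376
[CO2*] = α₀ × DIC = 0.03376 × 2.18 = 0.0736 mmol/kg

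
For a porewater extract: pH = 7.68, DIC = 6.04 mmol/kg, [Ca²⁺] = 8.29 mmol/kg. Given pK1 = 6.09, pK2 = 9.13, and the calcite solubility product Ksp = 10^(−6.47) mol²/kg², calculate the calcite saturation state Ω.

Ω = 4.94

α₂ = 1 / (1 + [H⁺]/K2 + [H⁺]²/(K1K2)) = 1 / (1 + 10^+1.45 + 10^-0.14)
   = 1 / (1 + 28.184 + 0.72444) = 1/29.908 = 0.03344
[CO3²⁻] = α₂ × DIC = 0.03344 × 6.04 = 0.2020 mmol/kg
Ksp = 10^(−6.47) = 3.388×10^-7
Ω = [Ca²⁺][CO3²⁻]/Ksp = (8.29×10^-3)(2.020×10^-4) / 3.388×10^-7 = 4.94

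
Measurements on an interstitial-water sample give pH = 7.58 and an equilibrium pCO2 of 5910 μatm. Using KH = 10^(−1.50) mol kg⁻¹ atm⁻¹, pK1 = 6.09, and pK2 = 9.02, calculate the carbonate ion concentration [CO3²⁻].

[CO3²⁻] = 0.210 mmol/kg

[CO2*] = KH · pCO2 = 10^(−1.50) × 5910×10^-6 = 1.869×10^-4 mol/kg
α₀ = 1/(1 + K1/[H⁺] + K1K2/[H⁺]²) = 1/(1 + 10^+1.49 + 10^+0.05) = 0.03028
DIC = [CO2*]/α₀ = 1.869×10^-4 / 0.03028 = 6.172 mmol/kg
[CO3²⁻] = α₂·DIC; α₂ = 0.03397, so [CO3²⁻] = 0.03397 × 6.172 = 0.210 mmol/kg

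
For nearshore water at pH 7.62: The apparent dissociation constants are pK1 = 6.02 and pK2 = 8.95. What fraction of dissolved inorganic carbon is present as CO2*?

α₀ = 1 / (1 + K1/[H⁺] + K1K2/[H⁺]²) = 1 / (1 + 10^+1.60 + 10^+0.27)
   = 1 / (1 + 39.811 + 1.8621) = 1/42.673 = 0.02343

α₀ = 0.0234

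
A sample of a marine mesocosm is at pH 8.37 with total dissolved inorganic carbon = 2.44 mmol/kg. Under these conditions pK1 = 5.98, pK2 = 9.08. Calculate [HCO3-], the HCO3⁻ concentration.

[HCO3⁻] = 2.03 mmol/kg

α₁ = 1 / (1 + [H⁺]/K1 + K2/[H⁺]) = 1 / (1 + 10^-2.39 + 10^-0.71)
   = 1 / (1 + 0.0040738 + 0.19498) = 1/1.1991 = 0.8340
[HCO3⁻] = α₁ × DIC = 0.8340 × 2.44 = 2.03 mmol/kg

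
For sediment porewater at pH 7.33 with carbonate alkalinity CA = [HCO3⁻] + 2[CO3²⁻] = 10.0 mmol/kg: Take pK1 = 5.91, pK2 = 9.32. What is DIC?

CA = [HCO3⁻] + 2[CO3²⁻] = (α₁ + 2α₂)·DIC
At pH 7.33: [H⁺]/K1 = 10^-1.42 = 0.038019, K2/[H⁺] = 10^-1.99 = 0.010233
α₁ = 1/(1 + 0.038019 + 0.010233) = 1/1.0483 = 0.9540; α₂ = α₁·K2/[H⁺] = 0.009762
α₁ + 2α₂ = 0.9735
DIC = CA / (α₁ + 2α₂) = 10.0 / 0.9735 = 10.3 mmol/kg

DIC = 10.3 mmol/kg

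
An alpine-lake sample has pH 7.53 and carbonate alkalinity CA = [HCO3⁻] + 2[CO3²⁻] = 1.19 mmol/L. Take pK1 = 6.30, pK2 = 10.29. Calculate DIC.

DIC = 1.26 mmol/L

CA = [HCO3⁻] + 2[CO3²⁻] = (α₁ + 2α₂)·DIC
At pH 7.53: [H⁺]/K1 = 10^-1.23 = 0.058884, K2/[H⁺] = 10^-2.76 = 0.0017378
α₁ = 1/(1 + 0.058884 + 0.0017378) = 1/1.0606 = 0.9428; α₂ = α₁·K2/[H⁺] = 0.001638
α₁ + 2α₂ = 0.9461
DIC = CA / (α₁ + 2α₂) = 1.19 / 0.9461 = 1.26 mmol/L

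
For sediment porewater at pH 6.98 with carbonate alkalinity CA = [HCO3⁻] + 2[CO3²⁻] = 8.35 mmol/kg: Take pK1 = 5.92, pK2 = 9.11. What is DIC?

CA = [HCO3⁻] + 2[CO3²⁻] = (α₁ + 2α₂)·DIC
At pH 6.98: [H⁺]/K1 = 10^-1.06 = 0.087096, K2/[H⁺] = 10^-2.13 = 0.0074131
α₁ = 1/(1 + 0.087096 + 0.0074131) = 1/1.0945 = 0.9137; α₂ = α₁·K2/[H⁺] = 0.006773
α₁ + 2α₂ = 0.9272
DIC = CA / (α₁ + 2α₂) = 8.35 / 0.9272 = 9.01 mmol/kg

DIC = 9.01 mmol/kg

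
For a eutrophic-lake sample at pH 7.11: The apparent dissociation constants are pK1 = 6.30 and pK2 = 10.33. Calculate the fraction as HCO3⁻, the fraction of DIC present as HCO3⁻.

α₁ = 0.865

α₁ = 1 / (1 + [H⁺]/K1 + K2/[H⁺]) = 1 / (1 + 10^-0.81 + 10^-3.22)
   = 1 / (1 + 0.15488 + 0.00060256) = 1/1.1555 = 0.8654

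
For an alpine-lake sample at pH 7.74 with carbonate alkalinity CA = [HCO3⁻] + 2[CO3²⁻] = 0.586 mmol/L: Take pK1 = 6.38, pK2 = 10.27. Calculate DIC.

CA = [HCO3⁻] + 2[CO3²⁻] = (α₁ + 2α₂)·DIC
At pH 7.74: [H⁺]/K1 = 10^-1.36 = 0.043652, K2/[H⁺] = 10^-2.53 = 0.0029512
α₁ = 1/(1 + 0.043652 + 0.0029512) = 1/1.0466 = 0.9555; α₂ = α₁·K2/[H⁺] = 0.002820
α₁ + 2α₂ = 0.9611
DIC = CA / (α₁ + 2α₂) = 0.586 / 0.9611 = 0.610 mmol/L

DIC = 0.610 mmol/L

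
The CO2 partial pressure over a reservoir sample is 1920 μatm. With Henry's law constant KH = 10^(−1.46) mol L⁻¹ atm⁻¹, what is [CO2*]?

KH = 10^(−1.46) = 3.467×10^-2 mol L⁻¹ atm⁻¹
[CO2*] = KH · pCO2 = 3.467×10^-2 × 1920×10^-6 atm = 6.66×10^-5 mol/L

[CO2*] = 66.6 μmol/L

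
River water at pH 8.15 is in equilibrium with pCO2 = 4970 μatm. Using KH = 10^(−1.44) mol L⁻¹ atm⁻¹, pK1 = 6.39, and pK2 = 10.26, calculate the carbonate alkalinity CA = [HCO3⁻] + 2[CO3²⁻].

CA = 10.5 mmol/L

[CO2*] = KH · pCO2 = 10^(−1.44) × 4970×10^-6 = 1.804×10^-4 mol/L
α₀ = 1/(1 + K1/[H⁺] + K1K2/[H⁺]²) = 1/(1 + 10^+1.76 + 10^-0.35) = 0.01695
DIC = [CO2*]/α₀ = 1.804×10^-4 / 0.01695 = 10.64 mmol/L
CA = (α₁ + 2α₂)·DIC = (0.9755 + 2×0.007572) × 10.64 = 10.5 mmol/L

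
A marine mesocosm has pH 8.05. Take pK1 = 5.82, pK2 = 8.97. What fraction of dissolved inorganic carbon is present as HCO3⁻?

α₁ = 0.888

α₁ = 1 / (1 + [H⁺]/K1 + K2/[H⁺]) = 1 / (1 + 10^-2.23 + 10^-0.92)
   = 1 / (1 + 0.0058884 + 0.12023) = 1/1.1261 = 0.8880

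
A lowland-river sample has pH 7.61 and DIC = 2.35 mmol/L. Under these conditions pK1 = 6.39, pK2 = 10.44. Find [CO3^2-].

α₂ = 1 / (1 + [H⁺]/K2 + [H⁺]²/(K1K2)) = 1 / (1 + 10^+2.83 + 10^+1.61)
   = 1 / (1 + 676.08 + 40.738) = 1/717.82 = 0.001393
[CO3²⁻] = α₂ × DIC = 0.001393 × 2.35 = 0.00327 mmol/L = 3.27 μmol/L

[CO3²⁻] = 3.27 μmol/L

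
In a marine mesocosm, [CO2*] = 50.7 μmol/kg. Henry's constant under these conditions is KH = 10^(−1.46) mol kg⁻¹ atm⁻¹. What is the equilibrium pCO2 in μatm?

KH = 10^(−1.46) = 3.467×10^-2 mol kg⁻¹ atm⁻¹
pCO2 = [CO2*]/KH = 50.7×10^-6 / 3.467×10^-2 = 1.46×10^-3 atm = 1460 μatm

pCO2 = 1460 μatm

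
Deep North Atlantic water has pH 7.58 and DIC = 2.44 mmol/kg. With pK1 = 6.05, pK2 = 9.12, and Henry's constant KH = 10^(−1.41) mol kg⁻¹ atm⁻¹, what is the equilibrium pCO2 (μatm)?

pCO2 = 1750 μatm

α₀ = 1 / (1 + K1/[H⁺] + K1K2/[H⁺]²) = 1 / (1 + 10^+1.53 + 10^-0.01)
   = 1 / (1 + 33.884 + 0.97724) = 1/35.862 = 0.02788
[CO2*] = α₀ × DIC = 0.02788 × 2.44 = 0.06804 mmol/kg
pCO2 = [CO2*]/KH = 6.804×10^-5 / 3.890×10^-2 = 1750 μatm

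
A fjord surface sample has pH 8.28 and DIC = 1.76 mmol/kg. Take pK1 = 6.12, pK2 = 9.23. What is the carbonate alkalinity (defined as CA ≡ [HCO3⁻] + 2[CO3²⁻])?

CA = 1.93 mmol/kg

CA = [HCO3⁻] + 2[CO3²⁻] = (α₁ + 2α₂)·DIC
At pH 8.28: [H⁺]/K1 = 10^-2.16 = 0.0069183, K2/[H⁺] = 10^-0.95 = 0.11220
α₁ = 1/(1 + 0.0069183 + 0.11220) = 1/1.1191 = 0.8936; α₂ = α₁·K2/[H⁺] = 0.1003
α₁ + 2α₂ = 1.0941
CA = 1.0941 × 1.76 = 1.93 mmol/kg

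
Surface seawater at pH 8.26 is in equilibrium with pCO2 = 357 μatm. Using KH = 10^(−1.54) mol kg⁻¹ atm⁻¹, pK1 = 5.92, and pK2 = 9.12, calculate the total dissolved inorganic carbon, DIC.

DIC = 2.57 mmol/kg

[CO2*] = KH · pCO2 = 10^(−1.54) × 357×10^-6 = 1.030×10^-5 mol/kg
α₀ = 1/(1 + K1/[H⁺] + K1K2/[H⁺]²) = 1/(1 + 10^+2.34 + 10^+1.48) = 0.004000
DIC = [CO2*]/α₀ = 1.030×10^-5 / 0.004000 = 2.57 mmol/kg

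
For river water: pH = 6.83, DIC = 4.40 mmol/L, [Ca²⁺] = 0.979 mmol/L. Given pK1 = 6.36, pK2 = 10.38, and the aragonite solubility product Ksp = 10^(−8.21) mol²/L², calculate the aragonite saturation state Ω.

Ω = 0.147

α₂ = 1 / (1 + [H⁺]/K2 + [H⁺]²/(K1K2)) = 1 / (1 + 10^+3.55 + 10^+3.08)
   = 1 / (1 + 3548.1 + 1202.3) = 1/4751.4 = 0.0002105
[CO3²⁻] = α₂ × DIC = 0.0002105 × 4.40 = 0.0009260 mmol/L = 0.9260 μmol/L
Ksp = 10^(−8.21) = 6.166×10^-9
Ω = [Ca²⁺][CO3²⁻]/Ksp = (0.979×10^-3)(9.260×10^-7) / 6.166×10^-9 = 0.147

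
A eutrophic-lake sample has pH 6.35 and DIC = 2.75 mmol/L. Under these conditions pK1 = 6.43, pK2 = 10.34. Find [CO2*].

[CO2*] = 1.50 mmol/L

α₀ = 1 / (1 + K1/[H⁺] + K1K2/[H⁺]²) = 1 / (1 + 10^-0.08 + 10^-4.07)
   = 1 / (1 + 0.83176 + 8.5114×10^-5) = 1/1.8318 = 0.5459
[CO2*] = α₀ × DIC = 0.5459 × 2.75 = 1.50 mmol/L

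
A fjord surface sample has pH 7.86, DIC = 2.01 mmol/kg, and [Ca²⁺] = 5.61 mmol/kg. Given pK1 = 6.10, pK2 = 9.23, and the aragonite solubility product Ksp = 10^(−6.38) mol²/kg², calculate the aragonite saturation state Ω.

α₂ = 1 / (1 + [H⁺]/K2 + [H⁺]²/(K1K2)) = 1 / (1 + 10^+1.37 + 10^-0.39)
   = 1 / (1 + 23.442 + 0.40738) = 1/24.850 = 0.04024
[CO3²⁻] = α₂ × DIC = 0.04024 × 2.01 = 0.08089 mmol/kg
Ksp = 10^(−6.38) = 4.169×10^-7
Ω = [Ca²⁺][CO3²⁻]/Ksp = (5.61×10^-3)(8.089×10^-5) / 4.169×10^-7 = 1.09

Ω = 1.09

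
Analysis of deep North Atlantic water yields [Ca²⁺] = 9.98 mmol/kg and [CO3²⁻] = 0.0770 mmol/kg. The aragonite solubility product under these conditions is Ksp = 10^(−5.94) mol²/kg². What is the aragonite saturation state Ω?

Ω = 0.669

Ksp = 10^(−5.94) = 1.148×10^-6
Ω = [Ca²⁺][CO3²⁻]/Ksp = (9.98×10^-3)(0.0770×10^-3) / 1.148×10^-6 = 0.669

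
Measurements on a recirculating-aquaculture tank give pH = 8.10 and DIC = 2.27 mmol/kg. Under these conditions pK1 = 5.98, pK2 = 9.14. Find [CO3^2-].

[CO3²⁻] = 0.188 mmol/kg

α₂ = 1 / (1 + [H⁺]/K2 + [H⁺]²/(K1K2)) = 1 / (1 + 10^+1.04 + 10^-1.08)
   = 1 / (1 + 10.965 + 0.083176) = 1/12.048 = 0.08300
[CO3²⁻] = α₂ × DIC = 0.08300 × 2.27 = 0.188 mmol/kg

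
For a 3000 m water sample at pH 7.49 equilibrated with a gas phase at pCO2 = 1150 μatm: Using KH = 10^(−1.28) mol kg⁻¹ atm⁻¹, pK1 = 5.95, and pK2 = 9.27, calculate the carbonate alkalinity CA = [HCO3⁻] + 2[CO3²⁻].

CA = 2.16 mmol/kg

[CO2*] = KH · pCO2 = 10^(−1.28) × 1150×10^-6 = 6.035×10^-5 mol/kg
α₀ = 1/(1 + K1/[H⁺] + K1K2/[H⁺]²) = 1/(1 + 10^+1.54 + 10^-0.24) = 0.02759
DIC = [CO2*]/α₀ = 6.035×10^-5 / 0.02759 = 2.188 mmol/kg
CA = (α₁ + 2α₂)·DIC = (0.9565 + 2×0.01587) × 2.188 = 2.16 mmol/kg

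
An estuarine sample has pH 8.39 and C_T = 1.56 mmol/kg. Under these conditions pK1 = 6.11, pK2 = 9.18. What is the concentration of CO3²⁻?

[CO3²⁻] = 0.217 mmol/kg

α₂ = 1 / (1 + [H⁺]/K2 + [H⁺]²/(K1K2)) = 1 / (1 + 10^+0.79 + 10^-1.49)
   = 1 / (1 + 6.1660 + 0.032359) = 1/7.1983 = 0.1389
[CO3²⁻] = α₂ × DIC = 0.1389 × 1.56 = 0.217 mmol/kg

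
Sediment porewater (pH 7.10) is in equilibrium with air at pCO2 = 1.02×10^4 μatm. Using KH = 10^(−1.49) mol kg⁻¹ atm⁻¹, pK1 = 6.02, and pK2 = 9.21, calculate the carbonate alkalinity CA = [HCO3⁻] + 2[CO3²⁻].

CA = 4.03 mmol/kg

[CO2*] = KH · pCO2 = 10^(−1.49) × 1.02×10^4×10^-6 = 3.301×10^-4 mol/kg
α₀ = 1/(1 + K1/[H⁺] + K1K2/[H⁺]²) = 1/(1 + 10^+1.08 + 10^-1.03) = 0.07624
DIC = [CO2*]/α₀ = 3.301×10^-4 / 0.07624 = 4.329 mmol/kg
CA = (α₁ + 2α₂)·DIC = (0.9166 + 2×0.007115) × 4.329 = 4.03 mmol/kg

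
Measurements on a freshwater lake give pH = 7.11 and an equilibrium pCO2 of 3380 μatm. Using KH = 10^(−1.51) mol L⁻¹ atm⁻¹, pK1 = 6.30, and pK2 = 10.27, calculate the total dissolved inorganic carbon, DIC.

[CO2*] = KH · pCO2 = 10^(−1.51) × 3380×10^-6 = 1.045×10^-4 mol/L
α₀ = 1/(1 + K1/[H⁺] + K1K2/[H⁺]²) = 1/(1 + 10^+0.81 + 10^-2.35) = 0.1340
DIC = [CO2*]/α₀ = 1.045×10^-4 / 0.1340 = 0.779 mmol/L

DIC = 0.779 mmol/L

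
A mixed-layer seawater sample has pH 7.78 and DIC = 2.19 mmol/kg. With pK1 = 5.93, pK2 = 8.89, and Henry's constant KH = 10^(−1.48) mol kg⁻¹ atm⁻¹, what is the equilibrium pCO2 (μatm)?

α₀ = 1 / (1 + K1/[H⁺] + K1K2/[H⁺]²) = 1 / (1 + 10^+1.85 + 10^+0.74)
   = 1 / (1 + 70.795 + 5.4954) = 1/77.290 = 0.01294
[CO2*] = α₀ × DIC = 0.01294 × 2.19 = 0.02833 mmol/kg
pCO2 = [CO2*]/KH = 2.833×10^-5 / 3.311×10^-2 = 856 μatm

pCO2 = 856 μatm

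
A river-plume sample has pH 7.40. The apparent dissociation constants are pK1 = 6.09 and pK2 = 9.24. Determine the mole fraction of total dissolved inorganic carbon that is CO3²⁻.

α₂ = 0.0136

α₂ = 1 / (1 + [H⁺]/K2 + [H⁺]²/(K1K2)) = 1 / (1 + 10^+1.84 + 10^+0.53)
   = 1 / (1 + 69.183 + 3.3884) = 1/73.572 = 0.01359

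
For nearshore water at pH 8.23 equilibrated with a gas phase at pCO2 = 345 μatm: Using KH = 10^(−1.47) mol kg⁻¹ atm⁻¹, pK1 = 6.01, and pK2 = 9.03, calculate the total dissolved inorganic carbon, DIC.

DIC = 2.26 mmol/kg

[CO2*] = KH · pCO2 = 10^(−1.47) × 345×10^-6 = 1.169×10^-5 mol/kg
α₀ = 1/(1 + K1/[H⁺] + K1K2/[H⁺]²) = 1/(1 + 10^+2.22 + 10^+1.42) = 0.005174
DIC = [CO2*]/α₀ = 1.169×10^-5 / 0.005174 = 2.26 mmol/kg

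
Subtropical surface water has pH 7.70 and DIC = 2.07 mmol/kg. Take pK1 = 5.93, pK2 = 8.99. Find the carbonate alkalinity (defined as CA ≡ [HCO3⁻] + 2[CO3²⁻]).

CA = 2.14 mmol/kg

CA = [HCO3⁻] + 2[CO3²⁻] = (α₁ + 2α₂)·DIC
At pH 7.70: [H⁺]/K1 = 10^-1.77 = 0.016982, K2/[H⁺] = 10^-1.29 = 0.051286
α₁ = 1/(1 + 0.016982 + 0.051286) = 1/1.0683 = 0.9361; α₂ = α₁·K2/[H⁺] = 0.04801
α₁ + 2α₂ = 1.0321
CA = 1.0321 × 2.07 = 2.14 mmol/kg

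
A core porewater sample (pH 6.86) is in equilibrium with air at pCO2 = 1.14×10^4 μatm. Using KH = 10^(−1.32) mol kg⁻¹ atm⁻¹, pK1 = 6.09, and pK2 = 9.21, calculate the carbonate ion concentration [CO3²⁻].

[CO3²⁻] = 14.4 μmol/kg

[CO2*] = KH · pCO2 = 10^(−1.32) × 1.14×10^4×10^-6 = 5.456×10^-4 mol/kg
α₀ = 1/(1 + K1/[H⁺] + K1K2/[H⁺]²) = 1/(1 + 10^+0.77 + 10^-1.58) = 0.1446
DIC = [CO2*]/α₀ = 5.456×10^-4 / 0.1446 = 3.773 mmol/kg
[CO3²⁻] = α₂·DIC; α₂ = 0.003804, so [CO3²⁻] = 0.003804 × 3.773 = 0.0144 mmol/kg = 14.4 μmol/kg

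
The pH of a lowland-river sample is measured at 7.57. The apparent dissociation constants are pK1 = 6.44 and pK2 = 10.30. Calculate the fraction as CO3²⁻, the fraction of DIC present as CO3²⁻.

α₂ = 0.00173

α₂ = 1 / (1 + [H⁺]/K2 + [H⁺]²/(K1K2)) = 1 / (1 + 10^+2.73 + 10^+1.60)
   = 1 / (1 + 537.03 + 39.811) = 1/577.84 = 0.001731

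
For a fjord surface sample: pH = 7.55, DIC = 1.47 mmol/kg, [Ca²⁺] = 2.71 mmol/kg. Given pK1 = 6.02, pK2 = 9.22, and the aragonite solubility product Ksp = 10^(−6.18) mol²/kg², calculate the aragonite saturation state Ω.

Ω = 0.123

α₂ = 1 / (1 + [H⁺]/K2 + [H⁺]²/(K1K2)) = 1 / (1 + 10^+1.67 + 10^+0.14)
   = 1 / (1 + 46.774 + 1.3804) = 1/49.154 = 0.02034
[CO3²⁻] = α₂ × DIC = 0.02034 × 1.47 = 0.02991 mmol/kg
Ksp = 10^(−6.18) = 6.607×10^-7
Ω = [Ca²⁺][CO3²⁻]/Ksp = (2.71×10^-3)(2.991×10^-5) / 6.607×10^-7 = 0.123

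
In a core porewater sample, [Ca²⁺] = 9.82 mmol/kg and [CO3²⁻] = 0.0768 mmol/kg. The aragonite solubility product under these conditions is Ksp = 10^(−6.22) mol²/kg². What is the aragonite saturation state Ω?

Ω = 1.25

Ksp = 10^(−6.22) = 6.026×10^-7
Ω = [Ca²⁺][CO3²⁻]/Ksp = (9.82×10^-3)(0.0768×10^-3) / 6.026×10^-7 = 1.25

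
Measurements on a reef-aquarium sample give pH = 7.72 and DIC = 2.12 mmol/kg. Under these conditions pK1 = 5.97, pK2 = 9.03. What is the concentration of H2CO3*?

α₀ = 1 / (1 + K1/[H⁺] + K1K2/[H⁺]²) = 1 / (1 + 10^+1.75 + 10^+0.44)
   = 1 / (1 + 56.234 + 2.7542) = 1/59.988 = 0.01667
[CO2*] = α₀ × DIC = 0.01667 × 2.12 = 0.0353 mmol/kg

[CO2*] = 0.0353 mmol/kg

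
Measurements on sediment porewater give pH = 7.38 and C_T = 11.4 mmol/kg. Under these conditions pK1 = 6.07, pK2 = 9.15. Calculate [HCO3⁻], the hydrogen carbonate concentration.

[HCO3⁻] = 10.7 mmol/kg

α₁ = 1 / (1 + [H⁺]/K1 + K2/[H⁺]) = 1 / (1 + 10^-1.31 + 10^-1.77)
   = 1 / (1 + 0.048978 + 0.016982) = 1/1.0660 = 0.9381
[HCO3⁻] = α₁ × DIC = 0.9381 × 11.4 = 10.7 mmol/kg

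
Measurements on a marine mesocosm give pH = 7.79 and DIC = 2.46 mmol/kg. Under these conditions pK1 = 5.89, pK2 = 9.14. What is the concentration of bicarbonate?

α₁ = 1 / (1 + [H⁺]/K1 + K2/[H⁺]) = 1 / (1 + 10^-1.90 + 10^-1.35)
   = 1 / (1 + 0.012589 + 0.044668) = 1/1.0573 = 0.9458
[HCO3⁻] = α₁ × DIC = 0.9458 × 2.46 = 2.33 mmol/kg

[HCO3⁻] = 2.33 mmol/kg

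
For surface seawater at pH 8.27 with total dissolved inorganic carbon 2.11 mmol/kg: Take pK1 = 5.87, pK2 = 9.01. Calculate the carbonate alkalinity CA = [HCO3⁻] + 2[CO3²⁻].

CA = 2.43 mmol/kg

CA = [HCO3⁻] + 2[CO3²⁻] = (α₁ + 2α₂)·DIC
At pH 8.27: [H⁺]/K1 = 10^-2.40 = 0.0039811, K2/[H⁺] = 10^-0.74 = 0.18197
α₁ = 1/(1 + 0.0039811 + 0.18197) = 1/1.1860 = 0.8432; α₂ = α₁·K2/[H⁺] = 0.1534
α₁ + 2α₂ = 1.1501
CA = 1.1501 × 2.11 = 2.43 mmol/kg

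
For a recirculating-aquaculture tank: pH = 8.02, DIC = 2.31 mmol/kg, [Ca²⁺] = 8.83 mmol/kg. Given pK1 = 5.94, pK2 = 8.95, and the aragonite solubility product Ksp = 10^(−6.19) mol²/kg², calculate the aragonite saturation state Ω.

α₂ = 1 / (1 + [H⁺]/K2 + [H⁺]²/(K1K2)) = 1 / (1 + 10^+0.93 + 10^-1.15)
   = 1 / (1 + 8.5114 + 0.070795) = 1/9.5822 = 0.1044
[CO3²⁻] = α₂ × DIC = 0.1044 × 2.31 = 0.2411 mmol/kg
Ksp = 10^(−6.19) = 6.457×10^-7
Ω = [Ca²⁺][CO3²⁻]/Ksp = (8.83×10^-3)(2.411×10^-4) / 6.457×10^-7 = 3.30

Ω = 3.30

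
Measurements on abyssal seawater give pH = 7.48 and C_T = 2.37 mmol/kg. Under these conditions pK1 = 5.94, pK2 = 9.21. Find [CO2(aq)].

α₀ = 1 / (1 + K1/[H⁺] + K1K2/[H⁺]²) = 1 / (1 + 10^+1.54 + 10^-0.19)
   = 1 / (1 + 34.674 + 0.64565) = 1/36.319 = 0.02753
[CO2*] = α₀ × DIC = 0.02753 × 2.37 = 0.0653 mmol/kg

[CO2*] = 0.0653 mmol/kg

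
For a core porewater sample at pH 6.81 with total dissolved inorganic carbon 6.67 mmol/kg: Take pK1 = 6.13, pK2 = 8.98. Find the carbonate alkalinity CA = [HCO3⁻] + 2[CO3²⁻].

CA = [HCO3⁻] + 2[CO3²⁻] = (α₁ + 2α₂)·DIC
At pH 6.81: [H⁺]/K1 = 10^-0.68 = 0.20893, K2/[H⁺] = 10^-2.17 = 0.0067608
α₁ = 1/(1 + 0.20893 + 0.0067608) = 1/1.2157 = 0.8226; α₂ = α₁·K2/[H⁺] = 0.005561
α₁ + 2α₂ = 0.8337
CA = 0.8337 × 6.67 = 5.56 mmol/kg

CA = 5.56 mmol/kg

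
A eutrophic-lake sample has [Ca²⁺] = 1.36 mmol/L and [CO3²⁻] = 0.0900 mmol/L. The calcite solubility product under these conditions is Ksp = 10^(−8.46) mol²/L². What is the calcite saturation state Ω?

Ksp = 10^(−8.46) = 3.467×10^-9
Ω = [Ca²⁺][CO3²⁻]/Ksp = (1.36×10^-3)(0.0900×10^-3) / 3.467×10^-9 = 35.3

Ω = 35.3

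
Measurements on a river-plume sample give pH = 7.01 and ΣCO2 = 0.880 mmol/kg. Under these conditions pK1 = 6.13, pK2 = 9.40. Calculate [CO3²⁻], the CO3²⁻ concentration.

α₂ = 1 / (1 + [H⁺]/K2 + [H⁺]²/(K1K2)) = 1 / (1 + 10^+2.39 + 10^+1.51)
   = 1 / (1 + 245.47 + 32.359) = 1/278.83 = 0.003586
[CO3²⁻] = α₂ × DIC = 0.003586 × 0.880 = 0.00316 mmol/kg = 3.16 μmol/kg

[CO3²⁻] = 3.16 μmol/kg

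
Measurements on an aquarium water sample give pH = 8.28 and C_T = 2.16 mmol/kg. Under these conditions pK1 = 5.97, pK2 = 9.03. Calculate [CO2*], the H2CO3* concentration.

α₀ = 1 / (1 + K1/[H⁺] + K1K2/[H⁺]²) = 1 / (1 + 10^+2.31 + 10^+1.56)
   = 1 / (1 + 204.17 + 36.308) = 1/241.48 = 0.004141
[CO2*] = α₀ × DIC = 0.004141 × 2.16 = 0.00894 mmol/kg = 8.94 μmol/kg

[CO2*] = 8.94 μmol/kg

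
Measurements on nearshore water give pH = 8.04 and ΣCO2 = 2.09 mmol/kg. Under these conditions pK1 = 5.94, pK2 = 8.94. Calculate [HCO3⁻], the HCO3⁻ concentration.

[HCO3⁻] = 1.84 mmol/kg

α₁ = 1 / (1 + [H⁺]/K1 + K2/[H⁺]) = 1 / (1 + 10^-2.10 + 10^-0.90)
   = 1 / (1 + 0.0079433 + 0.12589) = 1/1.1338 = 0.8820
[HCO3⁻] = α₁ × DIC = 0.8820 × 2.09 = 1.84 mmol/kg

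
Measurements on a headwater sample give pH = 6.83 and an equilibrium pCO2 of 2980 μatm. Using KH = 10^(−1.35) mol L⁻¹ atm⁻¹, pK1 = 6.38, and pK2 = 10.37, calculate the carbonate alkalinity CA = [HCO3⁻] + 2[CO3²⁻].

[CO2*] = KH · pCO2 = 10^(−1.35) × 2980×10^-6 = 1.331×10^-4 mol/L
α₀ = 1/(1 + K1/[H⁺] + K1K2/[H⁺]²) = 1/(1 + 10^+0.45 + 10^-3.09) = 0.2618
DIC = [CO2*]/α₀ = 1.331×10^-4 / 0.2618 = 0.5084 mmol/L
CA = (α₁ + 2α₂)·DIC = (0.7380 + 2×0.0002128) × 0.5084 = 0.375 mmol/L

CA = 0.375 mmol/L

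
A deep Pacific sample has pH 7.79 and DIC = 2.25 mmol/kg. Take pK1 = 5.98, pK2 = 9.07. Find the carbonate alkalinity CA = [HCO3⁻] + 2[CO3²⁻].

CA = [HCO3⁻] + 2[CO3²⁻] = (α₁ + 2α₂)·DIC
At pH 7.79: [H⁺]/K1 = 10^-1.81 = 0.015488, K2/[H⁺] = 10^-1.28 = 0.052481
α₁ = 1/(1 + 0.015488 + 0.052481) = 1/1.0680 = 0.9364; α₂ = α₁·K2/[H⁺] = 0.04914
α₁ + 2α₂ = 1.0346
CA = 1.0346 × 2.25 = 2.33 mmol/kg

CA = 2.33 mmol/kg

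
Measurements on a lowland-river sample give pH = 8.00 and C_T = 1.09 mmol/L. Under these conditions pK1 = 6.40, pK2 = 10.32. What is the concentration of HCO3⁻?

[HCO3⁻] = 1.06 mmol/L

α₁ = 1 / (1 + [H⁺]/K1 + K2/[H⁺]) = 1 / (1 + 10^-1.60 + 10^-2.32)
   = 1 / (1 + 0.025119 + 0.0047863) = 1/1.0299 = 0.9710
[HCO3⁻] = α₁ × DIC = 0.9710 × 1.09 = 1.06 mmol/L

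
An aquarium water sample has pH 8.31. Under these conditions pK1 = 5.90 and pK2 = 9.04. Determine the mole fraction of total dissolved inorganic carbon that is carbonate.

α₂ = 0.156

α₂ = 1 / (1 + [H⁺]/K2 + [H⁺]²/(K1K2)) = 1 / (1 + 10^+0.73 + 10^-1.68)
   = 1 / (1 + 5.3703 + 0.020893) = 1/6.3912 = 0.1565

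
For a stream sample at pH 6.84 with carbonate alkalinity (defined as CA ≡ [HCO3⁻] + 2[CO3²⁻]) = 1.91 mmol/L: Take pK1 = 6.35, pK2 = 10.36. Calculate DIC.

DIC = 2.53 mmol/L

CA = [HCO3⁻] + 2[CO3²⁻] = (α₁ + 2α₂)·DIC
At pH 6.84: [H⁺]/K1 = 10^-0.49 = 0.32359, K2/[H⁺] = 10^-3.52 = 0.00030200
α₁ = 1/(1 + 0.32359 + 0.00030200) = 1/1.3239 = 0.7553; α₂ = α₁·K2/[H⁺] = 0.0002281
α₁ + 2α₂ = 0.7558
DIC = CA / (α₁ + 2α₂) = 1.91 / 0.7558 = 2.53 mmol/L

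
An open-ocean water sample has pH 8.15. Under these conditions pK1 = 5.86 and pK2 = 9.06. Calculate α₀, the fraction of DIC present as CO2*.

α₀ = 1 / (1 + K1/[H⁺] + K1K2/[H⁺]²) = 1 / (1 + 10^+2.29 + 10^+1.38)
   = 1 / (1 + 194.98 + 23.988) = 1/219.97 = 0.004546

α₀ = 0.00455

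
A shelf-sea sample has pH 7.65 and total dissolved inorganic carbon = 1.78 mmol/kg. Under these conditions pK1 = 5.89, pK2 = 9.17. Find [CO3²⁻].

[CO3²⁻] = 0.0513 mmol/kg

α₂ = 1 / (1 + [H⁺]/K2 + [H⁺]²/(K1K2)) = 1 / (1 + 10^+1.52 + 10^-0.24)
   = 1 / (1 + 33.113 + 0.57544) = 1/34.689 = 0.02883
[CO3²⁻] = α₂ × DIC = 0.02883 × 1.78 = 0.0513 mmol/kg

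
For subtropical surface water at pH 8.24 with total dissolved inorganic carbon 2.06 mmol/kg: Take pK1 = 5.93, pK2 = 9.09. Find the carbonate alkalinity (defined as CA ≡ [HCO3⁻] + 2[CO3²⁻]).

CA = [HCO3⁻] + 2[CO3²⁻] = (α₁ + 2α₂)·DIC
At pH 8.24: [H⁺]/K1 = 10^-2.31 = 0.0048978, K2/[H⁺] = 10^-0.85 = 0.14125
α₁ = 1/(1 + 0.0048978 + 0.14125) = 1/1.1462 = 0.8725; α₂ = α₁·K2/[H⁺] = 0.1232
α₁ + 2α₂ = 1.1190
CA = 1.1190 × 2.06 = 2.31 mmol/kg

CA = 2.31 mmol/kg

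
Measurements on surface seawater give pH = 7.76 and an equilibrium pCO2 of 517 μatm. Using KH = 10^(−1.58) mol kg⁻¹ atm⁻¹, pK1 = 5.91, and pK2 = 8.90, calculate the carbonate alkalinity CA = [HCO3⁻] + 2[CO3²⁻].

CA = 1.10 mmol/kg

[CO2*] = KH · pCO2 = 10^(−1.58) × 517×10^-6 = 1.360×10^-5 mol/kg
α₀ = 1/(1 + K1/[H⁺] + K1K2/[H⁺]²) = 1/(1 + 10^+1.85 + 10^+0.71) = 0.01300
DIC = [CO2*]/α₀ = 1.360×10^-5 / 0.01300 = 1.046 mmol/kg
CA = (α₁ + 2α₂)·DIC = (0.9203 + 2×0.06667) × 1.046 = 1.10 mmol/kg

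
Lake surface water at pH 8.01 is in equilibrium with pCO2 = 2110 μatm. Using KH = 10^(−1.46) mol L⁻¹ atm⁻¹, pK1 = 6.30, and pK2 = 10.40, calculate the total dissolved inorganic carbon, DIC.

[CO2*] = KH · pCO2 = 10^(−1.46) × 2110×10^-6 = 7.316×10^-5 mol/L
α₀ = 1/(1 + K1/[H⁺] + K1K2/[H⁺]²) = 1/(1 + 10^+1.71 + 10^-0.68) = 0.01905
DIC = [CO2*]/α₀ = 7.316×10^-5 / 0.01905 = 3.84 mmol/L

DIC = 3.84 mmol/L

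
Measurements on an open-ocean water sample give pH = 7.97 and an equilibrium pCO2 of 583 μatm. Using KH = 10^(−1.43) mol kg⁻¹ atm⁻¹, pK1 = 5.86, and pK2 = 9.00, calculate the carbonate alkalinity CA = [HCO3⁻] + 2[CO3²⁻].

CA = 3.31 mmol/kg

[CO2*] = KH · pCO2 = 10^(−1.43) × 583×10^-6 = 2.166×10^-5 mol/kg
α₀ = 1/(1 + K1/[H⁺] + K1K2/[H⁺]²) = 1/(1 + 10^+2.11 + 10^+1.08) = 0.007050
DIC = [CO2*]/α₀ = 2.166×10^-5 / 0.007050 = 3.072 mmol/kg
CA = (α₁ + 2α₂)·DIC = (0.9082 + 2×0.08476) × 3.072 = 3.31 mmol/kg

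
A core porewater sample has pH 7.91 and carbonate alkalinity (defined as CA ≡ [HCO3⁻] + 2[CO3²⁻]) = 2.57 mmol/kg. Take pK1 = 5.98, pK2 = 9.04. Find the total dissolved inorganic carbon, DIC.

DIC = 2.43 mmol/kg

CA = [HCO3⁻] + 2[CO3²⁻] = (α₁ + 2α₂)·DIC
At pH 7.91: [H⁺]/K1 = 10^-1.93 = 0.011749, K2/[H⁺] = 10^-1.13 = 0.074131
α₁ = 1/(1 + 0.011749 + 0.074131) = 1/1.0859 = 0.9209; α₂ = α₁·K2/[H⁺] = 0.06827
α₁ + 2α₂ = 1.0574
DIC = CA / (α₁ + 2α₂) = 2.57 / 1.0574 = 2.43 mmol/kg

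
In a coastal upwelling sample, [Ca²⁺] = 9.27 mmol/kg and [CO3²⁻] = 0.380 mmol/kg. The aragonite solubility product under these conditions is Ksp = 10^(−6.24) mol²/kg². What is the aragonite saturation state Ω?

Ksp = 10^(−6.24) = 5.754×10^-7
Ω = [Ca²⁺][CO3²⁻]/Ksp = (9.27×10^-3)(0.380×10^-3) / 5.754×10^-7 = 6.12

Ω = 6.12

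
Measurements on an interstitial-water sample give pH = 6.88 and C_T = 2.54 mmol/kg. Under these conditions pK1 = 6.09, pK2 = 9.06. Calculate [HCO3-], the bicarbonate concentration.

[HCO3⁻] = 2.17 mmol/kg

α₁ = 1 / (1 + [H⁺]/K1 + K2/[H⁺]) = 1 / (1 + 10^-0.79 + 10^-2.18)
   = 1 / (1 + 0.16218 + 0.0066069) = 1/1.1688 = 0.8556
[HCO3⁻] = α₁ × DIC = 0.8556 × 2.54 = 2.17 mmol/kg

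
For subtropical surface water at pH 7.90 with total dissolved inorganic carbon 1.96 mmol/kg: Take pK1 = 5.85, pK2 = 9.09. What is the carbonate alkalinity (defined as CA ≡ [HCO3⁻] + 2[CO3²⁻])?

CA = 2.06 mmol/kg

CA = [HCO3⁻] + 2[CO3²⁻] = (α₁ + 2α₂)·DIC
At pH 7.90: [H⁺]/K1 = 10^-2.05 = 0.0089125, K2/[H⁺] = 10^-1.19 = 0.064565
α₁ = 1/(1 + 0.0089125 + 0.064565) = 1/1.0735 = 0.9316; α₂ = α₁·K2/[H⁺] = 0.06015
α₁ + 2α₂ = 1.0518
CA = 1.0518 × 1.96 = 2.06 mmol/kg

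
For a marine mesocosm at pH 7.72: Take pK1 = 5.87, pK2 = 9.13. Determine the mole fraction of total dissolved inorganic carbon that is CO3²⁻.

α₂ = 0.0369

α₂ = 1 / (1 + [H⁺]/K2 + [H⁺]²/(K1K2)) = 1 / (1 + 10^+1.41 + 10^-0.44)
   = 1 / (1 + 25.704 + 0.36308) = 1/27.067 = 0.03695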